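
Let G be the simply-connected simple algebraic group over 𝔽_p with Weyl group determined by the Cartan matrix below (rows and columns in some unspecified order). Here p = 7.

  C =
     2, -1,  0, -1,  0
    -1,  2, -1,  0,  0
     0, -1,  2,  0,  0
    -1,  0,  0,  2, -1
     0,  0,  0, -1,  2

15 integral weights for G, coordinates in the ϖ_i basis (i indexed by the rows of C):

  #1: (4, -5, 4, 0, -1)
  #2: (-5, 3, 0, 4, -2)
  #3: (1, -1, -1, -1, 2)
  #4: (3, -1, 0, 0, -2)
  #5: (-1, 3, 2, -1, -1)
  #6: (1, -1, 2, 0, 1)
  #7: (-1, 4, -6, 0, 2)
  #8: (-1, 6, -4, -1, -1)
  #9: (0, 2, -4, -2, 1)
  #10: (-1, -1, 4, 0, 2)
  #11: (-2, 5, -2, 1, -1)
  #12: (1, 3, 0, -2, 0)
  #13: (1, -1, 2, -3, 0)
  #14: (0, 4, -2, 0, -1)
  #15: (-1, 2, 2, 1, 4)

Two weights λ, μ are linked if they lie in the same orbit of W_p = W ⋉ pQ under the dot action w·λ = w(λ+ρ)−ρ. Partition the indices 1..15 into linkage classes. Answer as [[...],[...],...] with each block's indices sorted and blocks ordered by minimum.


Cartan matrix: type A_5 (|W|=720); un-permuting the 5 rows.

λ_j+ρ reflected into Ā_7 (⟨·,θ^∨⟩≤7); 5-tuples as given:

  λ_1+ρ ↦ (1, 4, 1, 1, 0);  λ_2+ρ ↦ (4, 0, 1, 0, 1);  λ_3+ρ ↦ (2, 0, 0, 0, 3);  λ_4+ρ ↦ (4, 0, 1, 0, 1);  λ_5+ρ ↦ (0, 4, 3, 0, 0);  λ_6+ρ ↦ (2, 0, 2, 1, 1);  λ_7+ρ ↦ (0, 0, 3, 1, 1);  λ_8+ρ ↦ (0, 4, 3, 0, 0);  λ_9+ρ ↦ (0, 0, 3, 1, 1);  λ_10+ρ ↦ (0, 0, 3, 1, 1);  λ_11+ρ ↦ (1, 4, 1, 1, 0);  λ_12+ρ ↦ (1, 4, 1, 1, 0);  λ_13+ρ ↦ (0, 0, 3, 1, 1);  λ_14+ρ ↦ (1, 4, 1, 1, 0);  λ_15+ρ ↦ (0, 0, 3, 1, 1)

Linkage partition of the 15 weights (6 classes, p=7):

[[1, 11, 12, 14], [2, 4], [3], [5, 8], [6], [7, 9, 10, 13, 15]]


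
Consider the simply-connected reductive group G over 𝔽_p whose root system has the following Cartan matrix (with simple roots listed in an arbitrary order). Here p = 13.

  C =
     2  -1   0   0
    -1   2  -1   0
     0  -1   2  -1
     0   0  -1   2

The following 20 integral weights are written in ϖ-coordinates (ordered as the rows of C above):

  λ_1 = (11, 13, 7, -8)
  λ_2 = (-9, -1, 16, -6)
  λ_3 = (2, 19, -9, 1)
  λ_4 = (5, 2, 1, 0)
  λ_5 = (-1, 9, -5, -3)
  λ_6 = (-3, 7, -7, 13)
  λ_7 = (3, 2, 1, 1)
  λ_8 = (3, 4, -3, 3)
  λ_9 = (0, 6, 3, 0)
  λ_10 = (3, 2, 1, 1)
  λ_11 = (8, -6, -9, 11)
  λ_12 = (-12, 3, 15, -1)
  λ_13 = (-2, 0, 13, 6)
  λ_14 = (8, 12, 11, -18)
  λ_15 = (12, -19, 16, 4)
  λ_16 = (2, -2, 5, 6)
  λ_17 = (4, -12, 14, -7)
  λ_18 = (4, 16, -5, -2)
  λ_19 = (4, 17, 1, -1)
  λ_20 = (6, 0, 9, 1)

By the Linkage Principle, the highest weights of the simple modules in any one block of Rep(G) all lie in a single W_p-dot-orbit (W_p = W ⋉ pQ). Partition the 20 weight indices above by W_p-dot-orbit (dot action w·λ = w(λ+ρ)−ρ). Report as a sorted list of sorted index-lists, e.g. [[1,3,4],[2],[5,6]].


Dynkin diagram of C (from the 6 off-diagonal −1 entries): A_4.

λ_j+ρ reflected into Ā_13 (⟨·,θ^∨⟩≤13); 4-tuples as given:

  λ_1+ρ ↦ (1, 7, 4, 1) · λ_2+ρ ↦ (4, 4, 4, 1) · λ_3+ρ ↦ (6, 3, 2, 1) · λ_4+ρ ↦ (6, 3, 2, 1) · λ_5+ρ ↦ (0, 4, 2, 4) · λ_6+ρ ↦ (0, 1, 5, 5) · λ_7+ρ ↦ (4, 3, 2, 2) · λ_8+ρ ↦ (4, 3, 2, 2) · λ_9+ρ ↦ (1, 7, 4, 1) · λ_10+ρ ↦ (4, 3, 2, 2) · λ_11+ρ ↦ (4, 4, 4, 1) · λ_12+ρ ↦ (0, 4, 2, 4) · λ_13+ρ ↦ (1, 7, 4, 1) · λ_14+ρ ↦ (4, 4, 4, 1) · λ_15+ρ ↦ (4, 4, 4, 1) · λ_16+ρ ↦ (0, 1, 5, 5) · λ_17+ρ ↦ (4, 3, 2, 2) · λ_18+ρ ↦ (4, 4, 4, 1) · λ_19+ρ ↦ (0, 1, 5, 5) · λ_20+ρ ↦ (0, 1, 5, 5)

Partition of {1..20} into 6 W_13-dot-orbits:

[[1, 9, 13], [2, 11, 14, 15, 18], [3, 4], [5, 12], [6, 16, 19, 20], [7, 8, 10, 17]]


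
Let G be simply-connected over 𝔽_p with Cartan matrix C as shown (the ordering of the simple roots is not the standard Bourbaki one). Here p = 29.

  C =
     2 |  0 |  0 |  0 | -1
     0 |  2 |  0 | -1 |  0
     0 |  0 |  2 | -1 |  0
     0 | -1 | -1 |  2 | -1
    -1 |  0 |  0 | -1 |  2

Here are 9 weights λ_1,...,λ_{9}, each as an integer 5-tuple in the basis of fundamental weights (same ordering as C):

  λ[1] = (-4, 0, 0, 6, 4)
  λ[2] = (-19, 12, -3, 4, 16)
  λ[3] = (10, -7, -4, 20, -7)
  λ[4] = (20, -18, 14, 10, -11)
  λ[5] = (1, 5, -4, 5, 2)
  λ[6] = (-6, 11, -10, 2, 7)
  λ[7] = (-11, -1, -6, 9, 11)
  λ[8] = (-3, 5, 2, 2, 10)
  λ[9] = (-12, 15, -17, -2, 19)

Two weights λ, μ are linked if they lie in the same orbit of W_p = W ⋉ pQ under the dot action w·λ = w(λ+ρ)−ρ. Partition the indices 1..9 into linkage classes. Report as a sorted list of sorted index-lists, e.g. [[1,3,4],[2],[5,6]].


Type D_5, rank 5, |W|=1920; reorder rows/cols to standard.

Alcove-folded reps (p=29, 9 weights, presented ϖ-order):

  1: (3, 1, 1, 7, 2);  2: (9, 7, 4, 2, 2);  3: (2, 6, 3, 3, 3);  4: (3, 1, 1, 7, 2);  5: (2, 6, 3, 3, 3);  6: (2, 6, 3, 3, 3);  7: (10, 0, 5, 5, 2);  8: (2, 6, 3, 3, 3);  9: (3, 1, 1, 7, 2)

Linkage partition of the 9 weights (4 classes, p=29):

[[1, 4, 9], [2], [3, 5, 6, 8], [7]]


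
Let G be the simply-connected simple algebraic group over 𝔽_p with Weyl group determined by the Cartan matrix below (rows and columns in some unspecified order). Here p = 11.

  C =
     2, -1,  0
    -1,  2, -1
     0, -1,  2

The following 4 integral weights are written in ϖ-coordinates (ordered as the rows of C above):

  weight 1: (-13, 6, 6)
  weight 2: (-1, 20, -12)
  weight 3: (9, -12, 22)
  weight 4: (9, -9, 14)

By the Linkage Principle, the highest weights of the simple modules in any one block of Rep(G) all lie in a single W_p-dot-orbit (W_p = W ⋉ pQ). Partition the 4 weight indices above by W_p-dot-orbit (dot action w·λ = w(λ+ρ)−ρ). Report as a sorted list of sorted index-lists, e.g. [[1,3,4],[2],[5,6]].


A_3 Cartan matrix, 3 simple roots permuted; ρ=(1,1,1).

Alcove-folded reps (p=11, 4 weights, presented ϖ-order):

  1: (4, 4, 1) · 2: (10, 0, 1) · 3: (10, 0, 1) · 4: (4, 4, 1)

2 distinct reps among the 4 weights ⇒ 2 W_11-linkage classes:

[[1, 4], [2, 3]]


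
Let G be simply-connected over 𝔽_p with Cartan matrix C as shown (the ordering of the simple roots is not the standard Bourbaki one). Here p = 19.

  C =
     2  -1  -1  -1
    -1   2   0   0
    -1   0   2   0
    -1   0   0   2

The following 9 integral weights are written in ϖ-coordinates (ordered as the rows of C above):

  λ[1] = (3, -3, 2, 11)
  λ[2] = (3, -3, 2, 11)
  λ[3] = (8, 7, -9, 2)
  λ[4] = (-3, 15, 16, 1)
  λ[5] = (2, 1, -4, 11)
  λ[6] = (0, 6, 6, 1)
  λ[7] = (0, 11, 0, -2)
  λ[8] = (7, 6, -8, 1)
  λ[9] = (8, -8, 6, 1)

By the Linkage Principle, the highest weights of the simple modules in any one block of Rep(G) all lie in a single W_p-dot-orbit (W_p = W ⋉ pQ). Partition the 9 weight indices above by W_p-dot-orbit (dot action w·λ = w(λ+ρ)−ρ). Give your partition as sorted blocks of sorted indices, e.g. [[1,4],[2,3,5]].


Dynkin diagram of C (from the 6 off-diagonal −1 entries): D_4.

λ_j+ρ reflected into Ā_19 (⟨·,θ^∨⟩≤19); 4-tuples as given:

    [1] (0, 2, 3, 12)
    [2] (0, 2, 3, 12)
    [3] (1, 7, 7, 2)
    [4] (0, 2, 3, 12)
    [5] (0, 2, 3, 12)
    [6] (1, 7, 7, 2)
    [7] (0, 12, 1, 1)
    [8] (1, 7, 7, 2)
    [9] (1, 7, 7, 2)

Partition of {1..9} into 3 W_19-dot-orbits:

[[1, 2, 4, 5], [3, 6, 8, 9], [7]]


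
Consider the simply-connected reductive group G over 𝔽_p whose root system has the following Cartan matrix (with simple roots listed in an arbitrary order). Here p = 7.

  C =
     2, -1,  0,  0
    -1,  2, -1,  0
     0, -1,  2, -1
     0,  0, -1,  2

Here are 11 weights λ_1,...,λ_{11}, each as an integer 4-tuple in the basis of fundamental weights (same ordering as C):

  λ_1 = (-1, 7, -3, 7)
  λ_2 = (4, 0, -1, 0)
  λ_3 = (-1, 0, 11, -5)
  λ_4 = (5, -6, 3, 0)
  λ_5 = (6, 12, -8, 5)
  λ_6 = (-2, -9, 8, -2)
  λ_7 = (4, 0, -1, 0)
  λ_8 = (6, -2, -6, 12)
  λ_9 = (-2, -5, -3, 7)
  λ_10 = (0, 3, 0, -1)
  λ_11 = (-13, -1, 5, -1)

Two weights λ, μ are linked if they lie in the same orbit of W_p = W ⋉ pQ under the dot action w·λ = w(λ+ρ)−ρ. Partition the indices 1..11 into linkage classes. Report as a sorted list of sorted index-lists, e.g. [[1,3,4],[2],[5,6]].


Root system A_4: the 4×4 matrix C matches after relabeling.

W_7-reps of the 11 weights in Ā_7 (same 4-coord order as C):

  1: (5, 1, 0, 0);  2: (5, 1, 0, 1);  3: (1, 4, 1, 0);  4: (1, 4, 1, 0);  5: (5, 1, 0, 1);  6: (5, 1, 0, 1);  7: (5, 1, 0, 1);  8: (5, 1, 0, 0);  9: (1, 4, 1, 0);  10: (1, 4, 1, 0);  11: (5, 1, 0, 1)

These 11 weights hit 3 W_7-dot-orbits; sizes (2, 5, 4):

[[1, 8], [2, 5, 6, 7, 11], [3, 4, 9, 10]]


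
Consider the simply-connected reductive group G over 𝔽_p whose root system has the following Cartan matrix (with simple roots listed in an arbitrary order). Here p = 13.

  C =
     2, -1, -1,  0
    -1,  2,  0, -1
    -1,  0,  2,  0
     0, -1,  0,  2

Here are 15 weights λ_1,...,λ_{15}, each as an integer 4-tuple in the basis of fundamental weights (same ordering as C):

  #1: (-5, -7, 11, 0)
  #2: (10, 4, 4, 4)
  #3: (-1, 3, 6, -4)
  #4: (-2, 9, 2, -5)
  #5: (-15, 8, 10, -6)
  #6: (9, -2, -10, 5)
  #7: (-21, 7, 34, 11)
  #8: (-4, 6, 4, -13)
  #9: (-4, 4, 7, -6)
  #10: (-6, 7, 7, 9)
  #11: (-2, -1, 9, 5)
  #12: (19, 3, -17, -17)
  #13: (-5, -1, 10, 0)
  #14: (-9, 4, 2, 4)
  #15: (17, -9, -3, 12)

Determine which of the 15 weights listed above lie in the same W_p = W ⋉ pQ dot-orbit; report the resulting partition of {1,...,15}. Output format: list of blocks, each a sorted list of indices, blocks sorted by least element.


Type A_4, rank 4, |W|=120; reorder rows/cols to standard.

Alcove-folded reps (p=13, 15 weights, presented ϖ-order):

  [1] (1, 5, 2, 4);  [2] (0, 3, 5, 2);  [3] (0, 1, 7, 3);  [4] (1, 5, 2, 4);  [5] (1, 5, 2, 4);  [6] (0, 1, 7, 3);  [7] (0, 1, 7, 3);  [8] (2, 3, 3, 4);  [9] (0, 3, 5, 2);  [10] (0, 3, 5, 2);  [11] (0, 1, 7, 3);  [12] (2, 3, 3, 4);  [13] (0, 1, 7, 3);  [14] (0, 3, 5, 2);  [15] (0, 3, 5, 2)

4 distinct reps among the 15 weights ⇒ 4 W_13-linkage classes:

[[1, 4, 5], [2, 9, 10, 14, 15], [3, 6, 7, 11, 13], [8, 12]]


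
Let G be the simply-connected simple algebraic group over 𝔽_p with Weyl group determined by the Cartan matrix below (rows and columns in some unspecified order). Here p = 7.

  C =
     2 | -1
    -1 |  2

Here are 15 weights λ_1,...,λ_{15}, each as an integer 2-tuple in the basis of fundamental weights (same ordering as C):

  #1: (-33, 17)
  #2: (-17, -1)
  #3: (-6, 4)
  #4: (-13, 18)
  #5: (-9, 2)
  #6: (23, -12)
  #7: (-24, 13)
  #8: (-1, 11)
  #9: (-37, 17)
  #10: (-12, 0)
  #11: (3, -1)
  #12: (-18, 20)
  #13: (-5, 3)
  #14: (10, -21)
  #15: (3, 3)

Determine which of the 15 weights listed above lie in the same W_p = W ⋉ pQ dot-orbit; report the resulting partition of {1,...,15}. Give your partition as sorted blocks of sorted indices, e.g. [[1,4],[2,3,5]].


Cartan matrix: type A_2 (|W|=6); un-permuting the 2 rows.

Alcove-folded reps (p=7, 15 weights, presented ϖ-order):

    λ_1+ρ ↦ (4, 0)
    λ_2+ρ ↦ (5, 0)
    λ_3+ρ ↦ (5, 0)
    λ_4+ρ ↦ (5, 0)
    λ_5+ρ ↦ (2, 4)
    λ_6+ρ ↦ (3, 1)
    λ_7+ρ ↦ (5, 0)
    λ_8+ρ ↦ (5, 2)
    λ_9+ρ ↦ (3, 3)
    λ_10+ρ ↦ (3, 3)
    λ_11+ρ ↦ (4, 0)
    λ_12+ρ ↦ (4, 0)
    λ_13+ρ ↦ (4, 0)
    λ_14+ρ ↦ (2, 4)
    λ_15+ρ ↦ (3, 3)

Partition of {1..15} into 6 W_7-dot-orbits:

[[1, 11, 12, 13], [2, 3, 4, 7], [5, 14], [6], [8], [9, 10, 15]]


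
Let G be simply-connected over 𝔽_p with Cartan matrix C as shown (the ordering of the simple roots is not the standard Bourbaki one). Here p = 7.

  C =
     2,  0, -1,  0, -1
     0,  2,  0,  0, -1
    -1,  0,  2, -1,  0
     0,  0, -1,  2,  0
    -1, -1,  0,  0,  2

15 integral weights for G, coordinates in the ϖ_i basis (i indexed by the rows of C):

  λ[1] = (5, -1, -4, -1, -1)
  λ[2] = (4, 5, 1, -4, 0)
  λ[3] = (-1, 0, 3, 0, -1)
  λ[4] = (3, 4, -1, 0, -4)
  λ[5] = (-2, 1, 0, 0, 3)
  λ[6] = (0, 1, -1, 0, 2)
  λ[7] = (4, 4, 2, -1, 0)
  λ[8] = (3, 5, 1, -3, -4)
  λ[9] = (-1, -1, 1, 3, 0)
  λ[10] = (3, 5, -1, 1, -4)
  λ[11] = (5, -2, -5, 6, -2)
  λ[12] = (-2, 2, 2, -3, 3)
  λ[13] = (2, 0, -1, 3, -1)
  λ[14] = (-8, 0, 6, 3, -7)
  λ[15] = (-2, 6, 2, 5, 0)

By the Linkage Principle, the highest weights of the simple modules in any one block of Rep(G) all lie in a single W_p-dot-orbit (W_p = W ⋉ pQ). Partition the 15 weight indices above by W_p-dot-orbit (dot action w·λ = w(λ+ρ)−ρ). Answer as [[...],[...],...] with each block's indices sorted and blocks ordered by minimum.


A_5 Cartan matrix, 5 simple roots permuted; ρ=(1,1,1,1,1).

Each λ_j+ρ reduced to Ā_7; 5-tuples below use C's row order:

  [1] (3, 0, 0, 3, 0);  [2] (0, 1, 4, 1, 0);  [3] (0, 1, 4, 1, 0);  [4] (1, 2, 0, 1, 3);  [5] (1, 2, 0, 1, 3);  [6] (1, 2, 0, 1, 3);  [7] (0, 1, 4, 1, 0);  [8] (1, 1, 0, 0, 3);  [9] (0, 0, 2, 4, 1);  [10] (1, 1, 0, 0, 3);  [11] (0, 1, 4, 1, 0);  [12] (1, 1, 0, 0, 3);  [13] (3, 0, 0, 3, 0);  [14] (0, 1, 4, 1, 0);  [15] (1, 0, 1, 1, 0)

Linkage partition of the 15 weights (6 classes, p=7):

[[1, 13], [2, 3, 7, 11, 14], [4, 5, 6], [8, 10, 12], [9], [15]]


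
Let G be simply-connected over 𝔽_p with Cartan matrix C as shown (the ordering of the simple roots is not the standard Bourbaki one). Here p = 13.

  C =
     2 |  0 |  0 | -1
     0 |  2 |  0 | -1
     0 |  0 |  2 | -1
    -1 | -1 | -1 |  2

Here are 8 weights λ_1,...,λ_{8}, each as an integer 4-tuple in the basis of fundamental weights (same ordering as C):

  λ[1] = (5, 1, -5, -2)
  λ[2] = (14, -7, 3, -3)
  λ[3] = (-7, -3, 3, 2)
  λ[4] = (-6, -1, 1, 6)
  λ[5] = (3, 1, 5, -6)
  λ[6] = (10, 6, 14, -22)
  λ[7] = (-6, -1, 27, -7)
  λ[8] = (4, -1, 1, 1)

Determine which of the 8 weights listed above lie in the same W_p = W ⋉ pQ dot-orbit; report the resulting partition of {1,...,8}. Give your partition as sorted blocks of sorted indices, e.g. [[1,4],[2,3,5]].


D_4 Cartan matrix, 4 simple roots permuted; ρ=(1,1,1,1).

Folding the 8 weights λ_j+ρ into Ā_13 (reps in the given 4-coord order):

  λ_1 → (1, 3, 1, 1)
  λ_2 → (5, 0, 2, 2)
  λ_3 → (1, 3, 1, 1)
  λ_4 → (5, 0, 2, 2)
  λ_5 → (1, 3, 1, 1)
  λ_6 → (1, 3, 1, 1)
  λ_7 → (5, 0, 2, 2)
  λ_8 → (5, 0, 2, 2)

2 distinct reps among the 8 weights ⇒ 2 W_13-linkage classes:

[[1, 3, 5, 6], [2, 4, 7, 8]]


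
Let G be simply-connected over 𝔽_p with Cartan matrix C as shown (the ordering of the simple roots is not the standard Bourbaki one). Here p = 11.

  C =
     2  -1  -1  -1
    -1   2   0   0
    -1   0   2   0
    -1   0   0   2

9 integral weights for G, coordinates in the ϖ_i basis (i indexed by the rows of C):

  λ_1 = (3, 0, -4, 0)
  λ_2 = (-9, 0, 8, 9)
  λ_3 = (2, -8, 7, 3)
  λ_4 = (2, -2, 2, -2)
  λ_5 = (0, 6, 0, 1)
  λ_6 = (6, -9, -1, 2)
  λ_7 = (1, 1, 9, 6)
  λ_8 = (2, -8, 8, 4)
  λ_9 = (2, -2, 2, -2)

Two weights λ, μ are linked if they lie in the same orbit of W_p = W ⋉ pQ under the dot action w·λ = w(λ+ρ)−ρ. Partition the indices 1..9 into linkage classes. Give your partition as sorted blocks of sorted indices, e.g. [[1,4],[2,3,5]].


Root system D_4: the 4×4 matrix C matches after relabeling.

Folding the 9 weights λ_j+ρ into Ā_11 (reps in the given 4-coord order):

  [1] (1, 1, 3, 1) · [2] (0, 7, 1, 2) · [3] (0, 3, 4, 0) · [4] (1, 1, 3, 1) · [5] (0, 7, 1, 2) · [6] (0, 7, 1, 2) · [7] (0, 7, 1, 2) · [8] (1, 1, 3, 1) · [9] (1, 1, 3, 1)

Grouping the 9 weights by Ā_11-representative: 3 linkage classes.

[[1, 4, 8, 9], [2, 5, 6, 7], [3]]


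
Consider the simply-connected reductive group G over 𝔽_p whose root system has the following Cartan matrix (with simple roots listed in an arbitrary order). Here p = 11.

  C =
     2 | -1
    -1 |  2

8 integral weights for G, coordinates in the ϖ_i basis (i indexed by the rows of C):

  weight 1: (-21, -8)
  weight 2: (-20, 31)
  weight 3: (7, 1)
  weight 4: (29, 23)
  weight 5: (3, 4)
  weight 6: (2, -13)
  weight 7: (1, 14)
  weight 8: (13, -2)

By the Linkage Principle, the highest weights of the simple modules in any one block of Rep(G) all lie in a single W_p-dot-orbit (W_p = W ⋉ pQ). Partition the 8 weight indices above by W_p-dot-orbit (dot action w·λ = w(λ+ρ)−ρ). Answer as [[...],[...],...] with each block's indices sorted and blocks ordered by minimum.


A_2 Cartan matrix, 2 simple roots permuted; ρ=(1,1).

Folding the 8 weights λ_j+ρ into Ā_11 (reps in the given 2-coord order):

  [1] (4, 5);  [2] (8, 2);  [3] (8, 2);  [4] (8, 2);  [5] (4, 5);  [6] (8, 2);  [7] (4, 5);  [8] (8, 2)

These 8 weights hit 2 W_11-dot-orbits; sizes (3, 5):

[[1, 5, 7], [2, 3, 4, 6, 8]]


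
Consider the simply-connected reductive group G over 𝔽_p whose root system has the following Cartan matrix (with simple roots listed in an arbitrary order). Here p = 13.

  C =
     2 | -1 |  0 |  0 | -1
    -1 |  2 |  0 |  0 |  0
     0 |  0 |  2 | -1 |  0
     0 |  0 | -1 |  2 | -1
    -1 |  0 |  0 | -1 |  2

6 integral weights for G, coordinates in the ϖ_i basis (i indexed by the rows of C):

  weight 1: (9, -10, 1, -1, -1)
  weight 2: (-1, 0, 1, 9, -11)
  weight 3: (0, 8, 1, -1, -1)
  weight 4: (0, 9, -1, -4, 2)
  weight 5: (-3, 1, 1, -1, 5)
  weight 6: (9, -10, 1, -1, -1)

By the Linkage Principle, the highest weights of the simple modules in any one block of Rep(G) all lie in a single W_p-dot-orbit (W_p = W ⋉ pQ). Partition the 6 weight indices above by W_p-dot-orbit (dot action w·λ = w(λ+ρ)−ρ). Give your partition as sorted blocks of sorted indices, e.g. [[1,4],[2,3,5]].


Type A_5, rank 5, |W|=720; reorder rows/cols to standard.

Each λ_j+ρ reduced to Ā_13; 5-tuples below use C's row order:

  [1] (1, 9, 2, 0, 0);  [2] (1, 9, 2, 0, 0);  [3] (1, 9, 2, 0, 0);  [4] (1, 9, 2, 0, 0);  [5] (2, 0, 2, 0, 4);  [6] (1, 9, 2, 0, 0)

These 6 weights hit 2 W_13-dot-orbits; sizes (5, 1):

[[1, 2, 3, 4, 6], [5]]


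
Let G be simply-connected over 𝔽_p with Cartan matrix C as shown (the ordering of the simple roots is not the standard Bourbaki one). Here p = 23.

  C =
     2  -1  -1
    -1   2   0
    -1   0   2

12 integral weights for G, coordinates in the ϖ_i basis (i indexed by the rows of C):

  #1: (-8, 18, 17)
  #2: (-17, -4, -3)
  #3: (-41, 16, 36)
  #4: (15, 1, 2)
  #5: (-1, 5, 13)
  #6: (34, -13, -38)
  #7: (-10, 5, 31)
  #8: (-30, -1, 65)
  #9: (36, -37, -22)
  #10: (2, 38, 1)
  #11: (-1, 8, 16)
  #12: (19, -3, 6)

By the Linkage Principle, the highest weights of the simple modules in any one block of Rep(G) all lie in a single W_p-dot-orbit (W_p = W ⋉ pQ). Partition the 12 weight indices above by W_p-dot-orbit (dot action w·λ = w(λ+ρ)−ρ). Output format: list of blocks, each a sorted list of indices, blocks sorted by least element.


A_3 Cartan matrix, 3 simple roots permuted; ρ=(1,1,1).

Each λ_j+ρ reduced to Ā_23; 3-tuples below use C's row order:

  1: (7, 5, 4) · 2: (16, 2, 3) · 3: (0, 6, 14) · 4: (16, 2, 3) · 5: (0, 6, 14) · 6: (0, 12, 9) · 7: (0, 6, 14) · 8: (0, 6, 14) · 9: (7, 2, 13) · 10: (16, 2, 3) · 11: (0, 6, 14) · 12: (16, 2, 3)

5 distinct reps among the 12 weights ⇒ 5 W_23-linkage classes:

[[1], [2, 4, 10, 12], [3, 5, 7, 8, 11], [6], [9]]


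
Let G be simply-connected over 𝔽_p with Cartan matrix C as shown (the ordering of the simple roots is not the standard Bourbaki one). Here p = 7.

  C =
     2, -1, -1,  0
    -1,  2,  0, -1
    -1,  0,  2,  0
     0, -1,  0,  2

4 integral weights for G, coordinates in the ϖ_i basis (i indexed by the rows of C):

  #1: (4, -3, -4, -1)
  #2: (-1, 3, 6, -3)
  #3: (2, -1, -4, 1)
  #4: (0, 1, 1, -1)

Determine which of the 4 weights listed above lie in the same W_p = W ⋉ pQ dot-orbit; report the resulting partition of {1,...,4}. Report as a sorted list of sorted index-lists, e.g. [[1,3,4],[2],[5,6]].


C ↔ A_4 under row/col permutation; |W(A_4)| = 120.

Each λ_j+ρ reduced to Ā_7; 4-tuples below use C's row order:

  1: (0, 0, 3, 2);  2: (0, 0, 3, 2);  3: (0, 0, 3, 2);  4: (1, 2, 2, 0)

These 4 weights hit 2 W_7-dot-orbits; sizes (3, 1):

[[1, 2, 3], [4]]


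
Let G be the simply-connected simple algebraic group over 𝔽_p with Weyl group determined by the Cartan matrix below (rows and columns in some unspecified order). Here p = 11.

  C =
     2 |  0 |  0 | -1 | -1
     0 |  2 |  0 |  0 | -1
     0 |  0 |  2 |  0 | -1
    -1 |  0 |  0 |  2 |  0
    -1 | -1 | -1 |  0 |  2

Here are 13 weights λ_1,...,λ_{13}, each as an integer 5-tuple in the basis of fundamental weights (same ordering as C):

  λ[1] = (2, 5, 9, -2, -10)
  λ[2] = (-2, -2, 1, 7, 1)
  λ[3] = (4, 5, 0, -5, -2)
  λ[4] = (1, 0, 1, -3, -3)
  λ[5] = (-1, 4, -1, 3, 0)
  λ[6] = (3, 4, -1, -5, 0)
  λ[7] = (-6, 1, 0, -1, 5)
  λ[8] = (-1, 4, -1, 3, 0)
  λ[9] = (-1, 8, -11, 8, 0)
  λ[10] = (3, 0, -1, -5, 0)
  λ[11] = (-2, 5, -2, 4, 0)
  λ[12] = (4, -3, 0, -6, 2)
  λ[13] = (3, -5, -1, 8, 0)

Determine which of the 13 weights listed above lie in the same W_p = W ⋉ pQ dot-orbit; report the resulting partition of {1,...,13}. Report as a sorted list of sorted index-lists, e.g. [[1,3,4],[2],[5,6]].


Root system D_5: the 5×5 matrix C matches after relabeling.

W_11-reps of the 13 weights in Ā_11 (same 5-coord order as C):

  [1] (0, 2, 0, 6, 1) · [2] (0, 1, 2, 7, 0) · [3] (0, 5, 0, 4, 1) · [4] (1, 0, 1, 0, 0) · [5] (0, 5, 0, 4, 1) · [6] (0, 5, 0, 4, 1) · [7] (0, 2, 1, 5, 1) · [8] (0, 5, 0, 4, 1) · [9] (1, 0, 1, 0, 0) · [10] (0, 1, 0, 4, 1) · [11] (0, 5, 0, 4, 1) · [12] (0, 2, 1, 5, 1) · [13] (0, 2, 0, 6, 1)

6 distinct reps among the 13 weights ⇒ 6 W_11-linkage classes:

[[1, 13], [2], [3, 5, 6, 8, 11], [4, 9], [7, 12], [10]]


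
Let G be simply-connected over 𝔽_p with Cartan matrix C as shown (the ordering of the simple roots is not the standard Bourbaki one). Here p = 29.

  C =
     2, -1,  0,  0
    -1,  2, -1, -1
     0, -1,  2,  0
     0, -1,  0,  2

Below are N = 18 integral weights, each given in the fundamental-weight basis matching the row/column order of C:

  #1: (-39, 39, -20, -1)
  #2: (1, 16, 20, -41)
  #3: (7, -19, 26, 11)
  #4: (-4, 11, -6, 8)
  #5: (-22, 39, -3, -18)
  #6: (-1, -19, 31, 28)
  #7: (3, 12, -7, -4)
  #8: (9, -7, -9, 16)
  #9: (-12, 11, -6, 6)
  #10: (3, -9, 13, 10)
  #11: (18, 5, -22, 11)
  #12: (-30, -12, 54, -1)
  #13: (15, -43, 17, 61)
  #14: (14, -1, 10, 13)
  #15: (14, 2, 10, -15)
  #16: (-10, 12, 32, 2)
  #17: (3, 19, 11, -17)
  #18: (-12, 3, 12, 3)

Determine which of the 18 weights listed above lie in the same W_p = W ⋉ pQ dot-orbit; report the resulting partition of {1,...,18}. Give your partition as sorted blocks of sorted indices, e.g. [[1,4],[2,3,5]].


D_4 Cartan matrix, 4 simple roots permuted; ρ=(1,1,1,1).

Folding the 18 weights λ_j+ρ into Ā_29 (reps in the given 4-coord order):

  1: (10, 2, 9, 6) · 2: (10, 2, 9, 6) · 3: (10, 2, 9, 6) · 4: (3, 4, 5, 9) · 5: (10, 2, 9, 6) · 6: (4, 11, 0, 3) · 7: (4, 4, 6, 3) · 8: (4, 4, 6, 3) · 9: (7, 4, 1, 3) · 10: (4, 4, 6, 3) · 11: (4, 4, 6, 3) · 12: (4, 11, 0, 3) · 13: (3, 4, 5, 9) · 14: (4, 11, 0, 3) · 15: (4, 11, 0, 3) · 16: (3, 4, 5, 9) · 17: (3, 4, 5, 9) · 18: (4, 4, 6, 3)

Partition of {1..18} into 5 W_29-dot-orbits:

[[1, 2, 3, 5], [4, 13, 16, 17], [6, 12, 14, 15], [7, 8, 10, 11, 18], [9]]


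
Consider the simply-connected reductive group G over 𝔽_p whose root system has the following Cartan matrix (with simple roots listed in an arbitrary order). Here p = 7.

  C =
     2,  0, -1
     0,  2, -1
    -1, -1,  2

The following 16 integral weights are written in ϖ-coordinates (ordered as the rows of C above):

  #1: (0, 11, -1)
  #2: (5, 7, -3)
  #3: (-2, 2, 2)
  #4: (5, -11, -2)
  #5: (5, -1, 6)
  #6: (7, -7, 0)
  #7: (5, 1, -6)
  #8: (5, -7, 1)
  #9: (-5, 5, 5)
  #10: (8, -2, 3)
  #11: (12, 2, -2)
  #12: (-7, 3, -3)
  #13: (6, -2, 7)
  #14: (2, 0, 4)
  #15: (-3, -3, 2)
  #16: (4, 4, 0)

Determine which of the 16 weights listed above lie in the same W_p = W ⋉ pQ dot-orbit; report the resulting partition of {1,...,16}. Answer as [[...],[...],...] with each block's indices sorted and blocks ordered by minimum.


A_3 Cartan matrix, 3 simple roots permuted; ρ=(1,1,1).

λ_j+ρ reflected into Ā_7 (⟨·,θ^∨⟩≤7); 3-tuples as given:

  1: (0, 1, 5);  2: (1, 1, 1);  3: (1, 3, 2);  4: (1, 3, 2);  5: (0, 6, 1);  6: (1, 1, 4);  7: (1, 3, 2);  8: (1, 1, 4);  9: (1, 1, 1);  10: (1, 3, 2);  11: (1, 1, 4);  12: (1, 3, 2);  13: (0, 6, 1);  14: (1, 1, 4);  15: (1, 1, 1);  16: (1, 1, 1)

The 16 indices split into 5 linkage classes (same alcove rep ⇔ same W_7-dot-orbit):

[[1], [2, 9, 15, 16], [3, 4, 7, 10, 12], [5, 13], [6, 8, 11, 14]]


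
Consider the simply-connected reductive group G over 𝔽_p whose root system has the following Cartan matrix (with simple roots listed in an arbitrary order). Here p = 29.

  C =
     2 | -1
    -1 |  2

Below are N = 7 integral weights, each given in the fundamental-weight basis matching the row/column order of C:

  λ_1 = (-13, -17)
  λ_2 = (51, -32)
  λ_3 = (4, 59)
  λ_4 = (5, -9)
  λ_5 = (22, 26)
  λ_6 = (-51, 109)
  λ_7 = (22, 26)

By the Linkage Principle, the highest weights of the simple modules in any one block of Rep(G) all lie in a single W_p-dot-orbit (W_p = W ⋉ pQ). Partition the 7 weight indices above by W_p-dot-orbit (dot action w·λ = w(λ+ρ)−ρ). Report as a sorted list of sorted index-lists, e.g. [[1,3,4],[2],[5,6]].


Cartan matrix: type A_2 (|W|=6); un-permuting the 2 rows.

Each λ_j+ρ reduced to Ā_29; 2-tuples below use C's row order:

  1: (16, 12) · 2: (2, 6) · 3: (22, 5) · 4: (2, 6) · 5: (2, 6) · 6: (2, 6) · 7: (2, 6)

Grouping the 7 weights by Ā_29-representative: 3 linkage classes.

[[1], [2, 4, 5, 6, 7], [3]]


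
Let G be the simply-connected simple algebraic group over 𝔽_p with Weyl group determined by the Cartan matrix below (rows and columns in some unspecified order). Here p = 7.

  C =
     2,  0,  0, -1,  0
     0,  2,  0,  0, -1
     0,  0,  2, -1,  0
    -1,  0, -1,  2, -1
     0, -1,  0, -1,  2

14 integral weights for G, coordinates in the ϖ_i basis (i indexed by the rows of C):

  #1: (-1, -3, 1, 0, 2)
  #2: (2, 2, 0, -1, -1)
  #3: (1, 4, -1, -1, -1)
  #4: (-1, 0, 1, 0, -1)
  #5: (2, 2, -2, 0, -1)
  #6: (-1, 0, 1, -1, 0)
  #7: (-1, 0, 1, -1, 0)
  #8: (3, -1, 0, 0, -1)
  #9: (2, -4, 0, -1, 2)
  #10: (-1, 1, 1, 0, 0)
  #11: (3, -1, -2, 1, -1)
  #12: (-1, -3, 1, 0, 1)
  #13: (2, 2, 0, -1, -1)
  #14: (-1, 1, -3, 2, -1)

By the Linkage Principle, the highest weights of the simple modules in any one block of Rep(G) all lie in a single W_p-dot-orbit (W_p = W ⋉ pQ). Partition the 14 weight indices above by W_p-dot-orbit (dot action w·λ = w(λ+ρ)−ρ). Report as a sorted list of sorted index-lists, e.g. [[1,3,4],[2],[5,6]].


Root system D_5: the 5×5 matrix C matches after relabeling.

Ā_7 reps of the 14 weights (D_5, coords as presented):

    1: (0, 2, 2, 1, 0)
    2: (3, 3, 1, 0, 0)
    3: (2, 5, 0, 0, 0)
    4: (0, 1, 2, 1, 0)
    5: (3, 3, 1, 0, 0)
    6: (0, 1, 2, 0, 1)
    7: (0, 1, 2, 0, 1)
    8: (4, 0, 1, 1, 0)
    9: (3, 3, 1, 0, 0)
    10: (0, 2, 2, 1, 0)
    11: (4, 0, 1, 1, 0)
    12: (0, 2, 2, 1, 0)
    13: (3, 3, 1, 0, 0)
    14: (0, 2, 2, 1, 0)

These 14 weights hit 6 W_7-dot-orbits; sizes (4, 4, 1, 1, 2, 2):

[[1, 10, 12, 14], [2, 5, 9, 13], [3], [4], [6, 7], [8, 11]]


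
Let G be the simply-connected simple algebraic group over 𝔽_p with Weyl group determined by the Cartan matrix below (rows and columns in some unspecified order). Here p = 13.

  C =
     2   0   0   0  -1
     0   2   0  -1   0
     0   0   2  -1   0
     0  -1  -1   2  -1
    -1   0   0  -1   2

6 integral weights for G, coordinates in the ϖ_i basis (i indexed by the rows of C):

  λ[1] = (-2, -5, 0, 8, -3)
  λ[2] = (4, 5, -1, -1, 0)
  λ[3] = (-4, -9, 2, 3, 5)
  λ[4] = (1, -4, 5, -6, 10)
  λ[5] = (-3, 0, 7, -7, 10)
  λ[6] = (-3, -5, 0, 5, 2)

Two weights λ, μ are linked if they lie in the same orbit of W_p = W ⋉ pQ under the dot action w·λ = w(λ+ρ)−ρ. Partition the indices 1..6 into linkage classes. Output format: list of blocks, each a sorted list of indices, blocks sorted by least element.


Root system D_5: the 5×5 matrix C matches after relabeling.

Each λ_j+ρ reduced to Ā_13; 5-tuples below use C's row order:

  λ_1 → (2, 4, 1, 2, 1) · λ_2 → (5, 6, 0, 0, 1) · λ_3 → (2, 4, 1, 2, 1) · λ_4 → (1, 5, 2, 0, 1) · λ_5 → (1, 5, 2, 0, 1) · λ_6 → (2, 4, 1, 2, 1)

These 6 weights hit 3 W_13-dot-orbits; sizes (3, 1, 2):

[[1, 3, 6], [2], [4, 5]]


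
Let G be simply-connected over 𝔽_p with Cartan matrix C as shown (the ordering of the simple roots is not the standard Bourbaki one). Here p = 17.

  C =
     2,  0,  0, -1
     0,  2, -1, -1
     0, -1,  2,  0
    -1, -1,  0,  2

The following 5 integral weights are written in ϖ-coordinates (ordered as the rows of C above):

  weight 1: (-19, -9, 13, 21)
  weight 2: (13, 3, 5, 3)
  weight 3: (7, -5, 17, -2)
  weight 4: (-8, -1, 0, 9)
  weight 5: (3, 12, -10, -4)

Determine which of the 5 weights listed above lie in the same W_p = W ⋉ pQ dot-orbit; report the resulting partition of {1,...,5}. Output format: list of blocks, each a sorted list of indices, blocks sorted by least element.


A_4 Cartan matrix, 4 simple roots permuted; ρ=(1,1,1,1).

λ_j+ρ reflected into Ā_17 (⟨·,θ^∨⟩≤17); 4-tuples as given:

  λ_1 → (3, 1, 4, 3);  λ_2 → (3, 1, 4, 3);  λ_3 → (1, 1, 9, 3);  λ_4 → (7, 0, 1, 3);  λ_5 → (1, 1, 9, 3)

3 distinct reps among the 5 weights ⇒ 3 W_17-linkage classes:

[[1, 2], [3, 5], [4]]


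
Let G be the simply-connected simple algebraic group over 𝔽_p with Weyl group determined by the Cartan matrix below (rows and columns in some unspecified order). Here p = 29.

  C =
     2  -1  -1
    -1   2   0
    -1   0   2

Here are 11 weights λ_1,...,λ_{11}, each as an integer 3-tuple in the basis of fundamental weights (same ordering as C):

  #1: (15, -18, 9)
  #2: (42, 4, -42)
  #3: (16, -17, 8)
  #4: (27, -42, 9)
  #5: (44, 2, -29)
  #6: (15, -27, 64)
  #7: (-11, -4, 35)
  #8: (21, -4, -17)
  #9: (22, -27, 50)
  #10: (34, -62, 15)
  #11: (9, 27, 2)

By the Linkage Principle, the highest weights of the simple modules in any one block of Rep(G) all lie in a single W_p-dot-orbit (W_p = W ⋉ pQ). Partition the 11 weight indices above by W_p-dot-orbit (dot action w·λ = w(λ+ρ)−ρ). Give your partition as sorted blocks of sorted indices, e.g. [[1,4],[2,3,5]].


A_3 Cartan matrix, 3 simple roots permuted; ρ=(1,1,1).

Each λ_j+ρ reduced to Ā_29; 3-tuples below use C's row order:

  λ_1 → (1, 16, 9)
  λ_2 → (12, 2, 10)
  λ_3 → (1, 16, 9)
  λ_4 → (1, 16, 9)
  λ_5 → (1, 16, 9)
  λ_6 → (3, 3, 16)
  λ_7 → (3, 3, 16)
  λ_8 → (3, 3, 16)
  λ_9 → (3, 3, 16)
  λ_10 → (3, 3, 16)
  λ_11 → (1, 16, 9)

Grouping the 11 weights by Ā_29-representative: 3 linkage classes.

[[1, 3, 4, 5, 11], [2], [6, 7, 8, 9, 10]]


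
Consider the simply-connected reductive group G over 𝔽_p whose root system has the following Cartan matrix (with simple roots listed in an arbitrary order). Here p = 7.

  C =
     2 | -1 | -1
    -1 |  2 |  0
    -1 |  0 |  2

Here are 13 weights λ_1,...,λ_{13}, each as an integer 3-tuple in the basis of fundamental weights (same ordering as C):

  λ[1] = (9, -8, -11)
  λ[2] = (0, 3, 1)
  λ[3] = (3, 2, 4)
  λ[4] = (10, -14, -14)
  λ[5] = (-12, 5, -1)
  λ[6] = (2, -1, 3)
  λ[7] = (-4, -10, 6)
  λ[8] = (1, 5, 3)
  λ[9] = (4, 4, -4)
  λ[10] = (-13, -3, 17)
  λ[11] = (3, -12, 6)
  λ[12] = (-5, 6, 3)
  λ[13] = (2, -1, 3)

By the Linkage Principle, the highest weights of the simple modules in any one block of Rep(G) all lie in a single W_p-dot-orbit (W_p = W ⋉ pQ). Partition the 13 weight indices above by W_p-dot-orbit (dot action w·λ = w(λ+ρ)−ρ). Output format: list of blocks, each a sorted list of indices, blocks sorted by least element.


Cartan matrix: type A_3 (|W|=24); un-permuting the 3 rows.

Each λ_j+ρ reduced to Ā_7; 3-tuples below use C's row order:

    λ_1 → (4, 3, 0)
    λ_2 → (1, 4, 2)
    λ_3 → (2, 2, 0)
    λ_4 → (1, 1, 1)
    λ_5 → (1, 4, 2)
    λ_6 → (3, 0, 4)
    λ_7 → (2, 2, 0)
    λ_8 → (1, 1, 1)
    λ_9 → (2, 2, 0)
    λ_10 → (1, 4, 2)
    λ_11 → (3, 0, 4)
    λ_12 → (4, 3, 0)
    λ_13 → (3, 0, 4)

The 13 indices split into 5 linkage classes (same alcove rep ⇔ same W_7-dot-orbit):

[[1, 12], [2, 5, 10], [3, 7, 9], [4, 8], [6, 11, 13]]


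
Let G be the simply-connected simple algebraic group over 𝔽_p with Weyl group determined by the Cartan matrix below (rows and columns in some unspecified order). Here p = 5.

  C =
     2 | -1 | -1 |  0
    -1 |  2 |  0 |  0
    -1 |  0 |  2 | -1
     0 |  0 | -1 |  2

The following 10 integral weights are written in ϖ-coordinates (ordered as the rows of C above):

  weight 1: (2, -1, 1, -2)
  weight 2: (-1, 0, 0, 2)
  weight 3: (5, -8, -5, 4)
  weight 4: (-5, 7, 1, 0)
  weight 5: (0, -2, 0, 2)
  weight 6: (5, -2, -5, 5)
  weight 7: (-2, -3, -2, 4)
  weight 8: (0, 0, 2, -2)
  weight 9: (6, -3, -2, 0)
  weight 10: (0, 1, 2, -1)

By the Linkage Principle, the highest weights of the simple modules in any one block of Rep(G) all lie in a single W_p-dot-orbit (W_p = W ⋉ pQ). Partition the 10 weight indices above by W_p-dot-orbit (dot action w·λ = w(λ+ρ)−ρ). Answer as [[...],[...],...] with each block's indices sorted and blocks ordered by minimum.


Cartan matrix: type A_4 (|W|=120); un-permuting the 4 rows.

λ_j+ρ reflected into Ā_5 (⟨·,θ^∨⟩≤5); 4-tuples as given:

  λ_1 → (3, 0, 1, 1)
  λ_2 → (0, 1, 1, 3)
  λ_3 → (3, 0, 1, 1)
  λ_4 → (1, 1, 1, 1)
  λ_5 → (0, 1, 1, 3)
  λ_6 → (1, 1, 2, 1)
  λ_7 → (1, 1, 2, 1)
  λ_8 → (1, 1, 2, 1)
  λ_9 → (3, 0, 1, 1)
  λ_10 → (1, 1, 2, 1)

Partition of {1..10} into 4 W_5-dot-orbits:

[[1, 3, 9], [2, 5], [4], [6, 7, 8, 10]]


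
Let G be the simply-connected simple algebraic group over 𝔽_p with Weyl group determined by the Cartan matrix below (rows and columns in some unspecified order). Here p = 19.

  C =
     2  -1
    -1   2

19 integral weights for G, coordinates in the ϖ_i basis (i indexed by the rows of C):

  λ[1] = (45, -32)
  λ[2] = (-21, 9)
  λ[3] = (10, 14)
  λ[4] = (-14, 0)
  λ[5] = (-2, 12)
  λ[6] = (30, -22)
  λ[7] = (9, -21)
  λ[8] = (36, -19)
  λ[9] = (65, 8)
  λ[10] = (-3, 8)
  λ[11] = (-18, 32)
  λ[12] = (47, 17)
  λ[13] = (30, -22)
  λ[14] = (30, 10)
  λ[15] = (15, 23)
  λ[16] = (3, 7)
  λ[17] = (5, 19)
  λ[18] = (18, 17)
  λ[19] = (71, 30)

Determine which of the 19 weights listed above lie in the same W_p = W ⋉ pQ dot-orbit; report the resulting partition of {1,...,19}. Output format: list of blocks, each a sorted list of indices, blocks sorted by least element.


Cartan matrix: type A_2 (|W|=6); un-permuting the 2 rows.

Each λ_j+ρ reduced to Ā_19; 2-tuples below use C's row order:

    λ_1+ρ ↦ (4, 8)
    λ_2+ρ ↦ (9, 9)
    λ_3+ρ ↦ (4, 8)
    λ_4+ρ ↦ (1, 12)
    λ_5+ρ ↦ (1, 12)
    λ_6+ρ ↦ (2, 7)
    λ_7+ρ ↦ (9, 9)
    λ_8+ρ ↦ (1, 0)
    λ_9+ρ ↦ (9, 9)
    λ_10+ρ ↦ (2, 7)
    λ_11+ρ ↦ (3, 2)
    λ_12+ρ ↦ (9, 9)
    λ_13+ρ ↦ (2, 7)
    λ_14+ρ ↦ (4, 8)
    λ_15+ρ ↦ (3, 2)
    λ_16+ρ ↦ (4, 8)
    λ_17+ρ ↦ (1, 12)
    λ_18+ρ ↦ (1, 0)
    λ_19+ρ ↦ (4, 8)

6 distinct reps among the 19 weights ⇒ 6 W_19-linkage classes:

[[1, 3, 14, 16, 19], [2, 7, 9, 12], [4, 5, 17], [6, 10, 13], [8, 18], [11, 15]]


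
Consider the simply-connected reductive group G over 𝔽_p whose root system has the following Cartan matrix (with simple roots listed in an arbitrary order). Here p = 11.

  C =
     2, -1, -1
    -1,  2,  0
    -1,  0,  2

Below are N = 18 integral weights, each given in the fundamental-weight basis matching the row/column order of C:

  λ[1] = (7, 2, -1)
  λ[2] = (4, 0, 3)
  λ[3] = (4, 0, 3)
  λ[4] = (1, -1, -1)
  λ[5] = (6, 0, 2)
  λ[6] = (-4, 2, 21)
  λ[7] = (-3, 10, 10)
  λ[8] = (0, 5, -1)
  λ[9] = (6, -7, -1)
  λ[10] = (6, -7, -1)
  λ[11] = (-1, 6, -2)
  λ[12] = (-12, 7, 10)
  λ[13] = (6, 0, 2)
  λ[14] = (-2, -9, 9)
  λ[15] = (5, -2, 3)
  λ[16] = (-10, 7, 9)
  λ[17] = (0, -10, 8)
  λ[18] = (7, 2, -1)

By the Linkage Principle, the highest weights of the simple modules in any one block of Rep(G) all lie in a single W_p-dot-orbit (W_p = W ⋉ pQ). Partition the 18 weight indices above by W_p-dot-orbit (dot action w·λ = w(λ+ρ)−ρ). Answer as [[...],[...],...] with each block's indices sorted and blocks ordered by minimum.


Type A_3, rank 3, |W|=24; reorder rows/cols to standard.

Ā_11 reps of the 18 weights (A_3, coords as presented):

  [1] (8, 3, 0);  [2] (5, 1, 4);  [3] (5, 1, 4);  [4] (2, 0, 0);  [5] (7, 1, 3);  [6] (8, 3, 0);  [7] (2, 0, 0);  [8] (1, 6, 0);  [9] (1, 6, 0);  [10] (1, 6, 0);  [11] (1, 6, 0);  [12] (8, 3, 0);  [13] (7, 1, 3);  [14] (8, 1, 1);  [15] (5, 1, 4);  [16] (8, 1, 1);  [17] (8, 1, 1);  [18] (8, 3, 0)

Grouping the 18 weights by Ā_11-representative: 6 linkage classes.

[[1, 6, 12, 18], [2, 3, 15], [4, 7], [5, 13], [8, 9, 10, 11], [14, 16, 17]]


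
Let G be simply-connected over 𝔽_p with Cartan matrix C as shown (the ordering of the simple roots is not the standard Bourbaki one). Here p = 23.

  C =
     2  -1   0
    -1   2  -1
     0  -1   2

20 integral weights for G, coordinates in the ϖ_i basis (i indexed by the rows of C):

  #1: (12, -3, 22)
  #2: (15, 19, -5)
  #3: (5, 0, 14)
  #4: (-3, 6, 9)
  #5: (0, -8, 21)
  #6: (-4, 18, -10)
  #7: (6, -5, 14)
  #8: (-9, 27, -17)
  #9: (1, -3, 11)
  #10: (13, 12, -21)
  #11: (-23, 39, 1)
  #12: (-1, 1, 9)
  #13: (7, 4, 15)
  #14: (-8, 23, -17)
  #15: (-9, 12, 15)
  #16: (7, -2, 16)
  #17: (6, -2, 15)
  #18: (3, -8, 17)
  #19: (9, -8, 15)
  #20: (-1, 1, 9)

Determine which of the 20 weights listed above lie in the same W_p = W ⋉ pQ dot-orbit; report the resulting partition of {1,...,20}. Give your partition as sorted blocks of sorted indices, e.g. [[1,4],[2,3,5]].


C ↔ A_3 under row/col permutation; |W(A_3)| = 24.

W_23-reps of the 20 weights in Ā_23 (same 3-coord order as C):

    [1] (0, 2, 10)
    [2] (3, 7, 9)
    [3] (6, 1, 15)
    [4] (2, 5, 10)
    [5] (6, 1, 15)
    [6] (3, 7, 9)
    [7] (3, 4, 11)
    [8] (3, 4, 11)
    [9] (0, 2, 10)
    [10] (3, 7, 9)
    [11] (3, 1, 17)
    [12] (0, 2, 10)
    [13] (2, 5, 10)
    [14] (6, 1, 15)
    [15] (2, 5, 10)
    [16] (6, 1, 15)
    [17] (6, 1, 15)
    [18] (3, 4, 11)
    [19] (3, 7, 9)
    [20] (0, 2, 10)

Partition of {1..20} into 6 W_23-dot-orbits:

[[1, 9, 12, 20], [2, 6, 10, 19], [3, 5, 14, 16, 17], [4, 13, 15], [7, 8, 18], [11]]


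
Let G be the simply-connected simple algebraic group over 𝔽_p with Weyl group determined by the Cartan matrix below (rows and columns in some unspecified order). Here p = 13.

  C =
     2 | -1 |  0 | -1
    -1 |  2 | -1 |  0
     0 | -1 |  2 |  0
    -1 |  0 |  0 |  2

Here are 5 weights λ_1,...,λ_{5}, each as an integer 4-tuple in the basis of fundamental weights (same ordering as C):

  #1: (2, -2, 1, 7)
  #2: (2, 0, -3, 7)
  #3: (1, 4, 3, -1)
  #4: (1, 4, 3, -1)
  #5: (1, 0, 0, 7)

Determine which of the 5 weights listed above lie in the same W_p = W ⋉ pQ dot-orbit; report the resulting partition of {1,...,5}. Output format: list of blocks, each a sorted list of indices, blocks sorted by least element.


Cartan matrix: type A_4 (|W|=120); un-permuting the 4 rows.

W_13-reps of the 5 weights in Ā_13 (same 4-coord order as C):

  λ_1+ρ ↦ (2, 1, 1, 8) · λ_2+ρ ↦ (2, 1, 1, 8) · λ_3+ρ ↦ (2, 5, 4, 0) · λ_4+ρ ↦ (2, 5, 4, 0) · λ_5+ρ ↦ (2, 1, 1, 8)

The 5 indices split into 2 linkage classes (same alcove rep ⇔ same W_13-dot-orbit):

[[1, 2, 5], [3, 4]]


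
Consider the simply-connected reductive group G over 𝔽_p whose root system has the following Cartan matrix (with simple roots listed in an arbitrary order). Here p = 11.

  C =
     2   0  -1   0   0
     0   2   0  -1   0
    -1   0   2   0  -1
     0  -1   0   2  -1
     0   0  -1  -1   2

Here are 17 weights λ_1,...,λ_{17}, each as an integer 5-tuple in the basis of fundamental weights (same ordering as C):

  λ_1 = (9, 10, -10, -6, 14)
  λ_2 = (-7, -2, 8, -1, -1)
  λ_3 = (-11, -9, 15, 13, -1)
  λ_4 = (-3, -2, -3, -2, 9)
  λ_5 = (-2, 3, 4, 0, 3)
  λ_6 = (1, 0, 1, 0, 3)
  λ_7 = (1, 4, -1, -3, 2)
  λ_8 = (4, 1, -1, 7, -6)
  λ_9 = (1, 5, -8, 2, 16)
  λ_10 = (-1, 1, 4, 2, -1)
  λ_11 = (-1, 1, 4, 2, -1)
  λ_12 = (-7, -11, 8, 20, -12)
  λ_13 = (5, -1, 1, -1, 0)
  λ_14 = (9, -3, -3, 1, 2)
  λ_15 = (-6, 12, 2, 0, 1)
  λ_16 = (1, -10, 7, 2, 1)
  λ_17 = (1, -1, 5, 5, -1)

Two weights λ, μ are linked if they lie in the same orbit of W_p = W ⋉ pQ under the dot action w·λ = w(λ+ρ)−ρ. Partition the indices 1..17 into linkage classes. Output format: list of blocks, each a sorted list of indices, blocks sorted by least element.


C ↔ A_5 under row/col permutation; |W(A_5)| = 720.

Each λ_j+ρ reduced to Ā_11; 5-tuples below use C's row order:

  [1] (5, 1, 1, 0, 0)
  [2] (6, 0, 2, 0, 1)
  [3] (0, 2, 5, 3, 0)
  [4] (2, 1, 2, 1, 4)
  [5] (2, 1, 2, 1, 4)
  [6] (2, 1, 2, 1, 4)
  [7] (2, 3, 0, 2, 1)
  [8] (0, 2, 5, 3, 0)
  [9] (2, 1, 2, 1, 4)
  [10] (0, 2, 5, 3, 0)
  [11] (0, 2, 5, 3, 0)
  [12] (6, 0, 2, 0, 1)
  [13] (6, 0, 2, 0, 1)
  [14] (6, 0, 2, 0, 1)
  [15] (2, 3, 0, 2, 1)
  [16] (2, 1, 2, 1, 4)
  [17] (0, 2, 5, 3, 0)

Partition of {1..17} into 5 W_11-dot-orbits:

[[1], [2, 12, 13, 14], [3, 8, 10, 11, 17], [4, 5, 6, 9, 16], [7, 15]]
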